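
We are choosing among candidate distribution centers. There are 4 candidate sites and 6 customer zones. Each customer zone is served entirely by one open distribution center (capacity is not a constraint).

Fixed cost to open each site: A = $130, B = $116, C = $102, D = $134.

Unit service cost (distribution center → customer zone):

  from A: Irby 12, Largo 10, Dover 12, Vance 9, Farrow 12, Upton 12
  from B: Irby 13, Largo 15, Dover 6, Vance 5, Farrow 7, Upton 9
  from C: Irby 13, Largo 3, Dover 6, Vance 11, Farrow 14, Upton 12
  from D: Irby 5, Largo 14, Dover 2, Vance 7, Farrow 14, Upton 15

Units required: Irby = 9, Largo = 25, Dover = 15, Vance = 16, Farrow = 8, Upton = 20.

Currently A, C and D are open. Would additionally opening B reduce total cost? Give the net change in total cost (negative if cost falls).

Current service cost with {A, C, D}: 598.
Adding B: each customer zone re-picks its cheapest; new service cost 466, saving 132.
Extra fixed cost: 116. Net change = 116 − 132 = -16.
(Totals: 964 → 948.)

Yes — net change −16 (cost falls by 16).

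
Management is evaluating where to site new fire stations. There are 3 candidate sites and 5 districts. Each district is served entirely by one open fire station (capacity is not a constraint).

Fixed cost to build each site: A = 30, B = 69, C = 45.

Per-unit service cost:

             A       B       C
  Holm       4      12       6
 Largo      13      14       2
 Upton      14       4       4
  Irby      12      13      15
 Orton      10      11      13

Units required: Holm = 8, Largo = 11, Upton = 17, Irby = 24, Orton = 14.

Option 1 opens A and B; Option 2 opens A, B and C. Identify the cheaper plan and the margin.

Option 2 is cheaper by 76.

Option 1: {A, B}: Holm→A 4·8=32, Largo→A 13·11=143, Upton→B 4·17=68, Irby→A 12·24=288, Orton→A 10·14=140. Service 671; fixed 99; total 770.
Option 2: {A, B, C}: Holm→A 4·8=32, Largo→C 2·11=22, Upton→B 4·17=68, Irby→A 12·24=288, Orton→A 10·14=140. Service 550; fixed 144; total 694.
Difference: |770 − 694| = 76.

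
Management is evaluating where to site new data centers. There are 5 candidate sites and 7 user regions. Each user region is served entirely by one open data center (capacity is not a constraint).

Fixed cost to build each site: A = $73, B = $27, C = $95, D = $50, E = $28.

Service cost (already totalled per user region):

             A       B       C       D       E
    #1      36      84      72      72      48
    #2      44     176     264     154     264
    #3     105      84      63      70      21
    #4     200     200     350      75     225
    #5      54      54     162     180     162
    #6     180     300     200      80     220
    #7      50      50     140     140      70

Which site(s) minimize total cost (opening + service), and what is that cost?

Open A, D and E; minimum total cost 511.

For any fixed open set, each user region goes to its cheapest open site; total = fixed + service.
{A, D, E}: #1→A 36, #2→A 44, #3→E 21, #4→D 75, #5→A 54, #6→D 80, #7→A 50. Service 360; fixed 151; total 511.
{A, D}: service 409 + fixed 123 = 532
{A, B, D, E}: #1→A 36, #2→A 44, #3→E 21, #4→D 75, #5→A 54, #6→D 80, #7→A 50. Service 360; fixed 178; total 538.
{A, B, C, D, E}: service 360 + fixed 273 = 633
No other subset beats 511.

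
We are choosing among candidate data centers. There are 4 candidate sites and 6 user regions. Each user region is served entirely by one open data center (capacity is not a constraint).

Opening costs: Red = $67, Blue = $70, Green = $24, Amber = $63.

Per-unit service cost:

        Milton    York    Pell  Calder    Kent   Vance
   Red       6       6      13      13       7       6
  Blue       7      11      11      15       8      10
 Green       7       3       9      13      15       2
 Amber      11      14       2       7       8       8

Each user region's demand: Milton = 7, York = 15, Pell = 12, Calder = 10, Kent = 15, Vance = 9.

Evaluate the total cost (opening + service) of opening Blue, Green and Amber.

Total cost: 483

Each user region is assigned to its cheapest site among the open ones.
{Blue, Green, Amber}: Milton→Blue 7·7=49, York→Green 3·15=45, Pell→Amber 2·12=24, Calder→Amber 7·10=70, Kent→Blue 8·15=120, Vance→Green 2·9=18. Service 326; fixed 157; total 483.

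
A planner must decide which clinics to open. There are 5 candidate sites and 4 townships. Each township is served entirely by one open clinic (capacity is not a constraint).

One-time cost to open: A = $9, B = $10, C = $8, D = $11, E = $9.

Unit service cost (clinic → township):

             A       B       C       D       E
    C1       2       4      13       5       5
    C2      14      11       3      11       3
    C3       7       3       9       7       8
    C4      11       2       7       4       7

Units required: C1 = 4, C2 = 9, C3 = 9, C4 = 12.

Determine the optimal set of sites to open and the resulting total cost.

Open B and C; minimum total cost 112.

For any fixed open set, each township goes to its cheapest open site; total = fixed + service.
{B, C}: C1→B 4·4=16, C2→C 3·9=27, C3→B 3·9=27, C4→B 2·12=24. Service 94; fixed 18; total 112.
{A, B, C}: service 86 + fixed 27 = 113
{B, E}: C1→B 4·4=16, C2→E 3·9=27, C3→B 3·9=27, C4→B 2·12=24. Service 94; fixed 19; total 113.
{A, B, C, D, E}: service 86 + fixed 47 = 133
No other subset beats 112.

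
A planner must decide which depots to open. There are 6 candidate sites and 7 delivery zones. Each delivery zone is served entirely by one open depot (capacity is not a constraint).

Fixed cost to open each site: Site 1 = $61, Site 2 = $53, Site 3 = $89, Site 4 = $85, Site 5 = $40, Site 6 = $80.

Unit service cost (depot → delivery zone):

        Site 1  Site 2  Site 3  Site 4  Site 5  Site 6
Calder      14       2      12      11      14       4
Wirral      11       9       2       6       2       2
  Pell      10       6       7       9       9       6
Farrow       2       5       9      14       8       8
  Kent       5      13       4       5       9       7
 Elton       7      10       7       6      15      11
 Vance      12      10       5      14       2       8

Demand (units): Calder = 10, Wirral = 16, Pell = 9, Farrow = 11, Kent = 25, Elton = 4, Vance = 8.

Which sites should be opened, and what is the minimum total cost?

Open Site 1, Site 2 and Site 5; minimum total cost 451.

For any fixed open set, each delivery zone goes to its cheapest open site; total = fixed + service.
{Site 1, Site 2, Site 5}: Calder→Site 2 2·10=20, Wirral→Site 5 2·16=32, Pell→Site 2 6·9=54, Farrow→Site 1 2·11=22, Kent→Site 1 5·25=125, Elton→Site 1 7·4=28, Vance→Site 5 2·8=16. Service 297; fixed 154; total 451.
{Site 2, Site 3}: service 329 + fixed 142 = 471
{Site 2, Site 3, Site 5}: service 305 + fixed 182 = 487
{Site 1, Site 2, Site 3, Site 4, Site 5, Site 6}: Calder→Site 2 2·10=20, Wirral→Site 3 2·16=32, Pell→Site 2 6·9=54, Farrow→Site 1 2·11=22, Kent→Site 3 4·25=100, Elton→Site 4 6·4=24, Vance→Site 5 2·8=16. Service 268; fixed 408; total 676.
No other subset beats 451.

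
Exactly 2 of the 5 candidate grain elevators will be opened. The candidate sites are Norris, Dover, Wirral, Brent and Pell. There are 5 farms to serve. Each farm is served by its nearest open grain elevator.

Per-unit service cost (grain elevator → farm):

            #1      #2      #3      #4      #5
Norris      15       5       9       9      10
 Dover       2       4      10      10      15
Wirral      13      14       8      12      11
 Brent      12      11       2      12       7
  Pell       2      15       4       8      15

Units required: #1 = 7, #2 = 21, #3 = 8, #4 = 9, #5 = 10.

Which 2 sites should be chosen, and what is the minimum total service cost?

Choose Dover and Brent; total service cost 274.

With exactly 2 open, each farm uses its cheapest among the chosen.
{Dover, Brent}: #1→Dover 2·7=14, #2→Dover 4·21=84, #3→Brent 2·8=16, #4→Dover 10·9=90, #5→Brent 7·10=70. Service cost 274.
{Norris, Pell}: service cost 323
{Norris, Dover}: service cost 351
Among all 10 size-2 choices, {Dover, Brent} is lowest.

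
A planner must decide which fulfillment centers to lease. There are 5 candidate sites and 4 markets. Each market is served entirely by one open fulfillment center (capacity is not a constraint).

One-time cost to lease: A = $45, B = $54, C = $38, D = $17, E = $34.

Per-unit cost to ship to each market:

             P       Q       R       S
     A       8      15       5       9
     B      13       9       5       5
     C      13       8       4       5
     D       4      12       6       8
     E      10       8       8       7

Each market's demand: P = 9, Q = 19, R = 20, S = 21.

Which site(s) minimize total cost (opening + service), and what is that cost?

For any fixed open set, each market goes to its cheapest open site; total = fixed + service.
{C, D}: P→D 4·9=36, Q→C 8·19=152, R→C 4·20=80, S→C 5·21=105. Service 373; fixed 55; total 428.
{C, D, E}: P→D 4·9=36, Q→C 8·19=152, R→C 4·20=80, S→C 5·21=105. Service 373; fixed 89; total 462.
{A, C, D}: service 373 + fixed 100 = 473
{A, B, C, D, E}: service 373 + fixed 188 = 561
No other subset beats 428.

Open C and D; minimum total cost 428.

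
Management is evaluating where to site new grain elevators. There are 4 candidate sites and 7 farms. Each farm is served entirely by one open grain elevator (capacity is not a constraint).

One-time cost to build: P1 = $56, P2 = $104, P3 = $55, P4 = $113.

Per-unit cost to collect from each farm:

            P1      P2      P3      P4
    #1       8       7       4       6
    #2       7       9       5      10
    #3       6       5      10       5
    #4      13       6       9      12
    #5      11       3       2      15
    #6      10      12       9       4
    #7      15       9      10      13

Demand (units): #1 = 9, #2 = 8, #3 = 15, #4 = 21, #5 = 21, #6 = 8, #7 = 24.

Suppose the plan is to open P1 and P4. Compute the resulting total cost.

Total cost: 1181

Each farm is assigned to its cheapest site among the open ones.
{P1, P4}: #1→P4 6·9=54, #2→P1 7·8=56, #3→P4 5·15=75, #4→P4 12·21=252, #5→P1 11·21=231, #6→P4 4·8=32, #7→P4 13·24=312. Service 1012; fixed 169; total 1181.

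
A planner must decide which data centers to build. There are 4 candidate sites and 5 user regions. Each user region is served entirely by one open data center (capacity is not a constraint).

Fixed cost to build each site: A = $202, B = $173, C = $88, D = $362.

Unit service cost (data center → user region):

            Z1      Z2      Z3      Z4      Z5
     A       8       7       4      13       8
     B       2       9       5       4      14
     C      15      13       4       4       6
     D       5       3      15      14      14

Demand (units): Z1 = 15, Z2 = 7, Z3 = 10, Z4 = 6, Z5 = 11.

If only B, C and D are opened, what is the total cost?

Total cost: 804

Each user region is assigned to its cheapest site among the open ones.
{B, C, D}: Z1→B 2·15=30, Z2→D 3·7=21, Z3→C 4·10=40, Z4→B 4·6=24, Z5→C 6·11=66. Service 181; fixed 623; total 804.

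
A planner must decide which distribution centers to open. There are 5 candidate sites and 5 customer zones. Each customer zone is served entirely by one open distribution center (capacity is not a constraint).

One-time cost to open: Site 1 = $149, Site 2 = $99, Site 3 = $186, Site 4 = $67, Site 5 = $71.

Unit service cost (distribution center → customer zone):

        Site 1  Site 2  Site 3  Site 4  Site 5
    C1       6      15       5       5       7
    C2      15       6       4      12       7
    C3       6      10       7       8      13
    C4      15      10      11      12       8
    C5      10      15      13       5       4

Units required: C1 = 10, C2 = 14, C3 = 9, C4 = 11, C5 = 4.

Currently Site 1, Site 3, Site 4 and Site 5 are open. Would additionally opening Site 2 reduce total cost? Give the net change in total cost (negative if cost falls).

No — net change +99 (cost rises by 99).

Current service cost with {Site 1, Site 3, Site 4, Site 5}: 264.
Adding Site 2: each customer zone re-picks its cheapest; new service cost 264, saving 0.
Extra fixed cost: 99. Net change = 99 − 0 = 99.
(Totals: 737 → 836.)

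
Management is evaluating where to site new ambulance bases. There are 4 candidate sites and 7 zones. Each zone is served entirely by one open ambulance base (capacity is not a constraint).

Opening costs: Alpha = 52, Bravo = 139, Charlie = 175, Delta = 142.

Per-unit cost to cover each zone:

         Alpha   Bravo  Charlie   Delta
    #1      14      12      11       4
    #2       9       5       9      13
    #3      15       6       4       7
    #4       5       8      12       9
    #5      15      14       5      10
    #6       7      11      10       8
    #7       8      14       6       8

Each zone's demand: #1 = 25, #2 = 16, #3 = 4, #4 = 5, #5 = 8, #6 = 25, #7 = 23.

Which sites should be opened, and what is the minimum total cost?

Open Alpha and Delta; minimum total cost 930.

For any fixed open set, each zone goes to its cheapest open site; total = fixed + service.
{Alpha, Delta}: #1→Delta 4·25=100, #2→Alpha 9·16=144, #3→Delta 7·4=28, #4→Alpha 5·5=25, #5→Delta 10·8=80, #6→Alpha 7·25=175, #7→Alpha 8·23=184. Service 736; fixed 194; total 930.
{Delta}: service 845 + fixed 142 = 987
{Bravo, Delta}: #1→Delta 4·25=100, #2→Bravo 5·16=80, #3→Bravo 6·4=24, #4→Bravo 8·5=40, #5→Delta 10·8=80, #6→Delta 8·25=200, #7→Delta 8·23=184. Service 708; fixed 281; total 989.
{Alpha, Bravo, Charlie, Delta}: service 574 + fixed 508 = 1082
No other subset beats 930.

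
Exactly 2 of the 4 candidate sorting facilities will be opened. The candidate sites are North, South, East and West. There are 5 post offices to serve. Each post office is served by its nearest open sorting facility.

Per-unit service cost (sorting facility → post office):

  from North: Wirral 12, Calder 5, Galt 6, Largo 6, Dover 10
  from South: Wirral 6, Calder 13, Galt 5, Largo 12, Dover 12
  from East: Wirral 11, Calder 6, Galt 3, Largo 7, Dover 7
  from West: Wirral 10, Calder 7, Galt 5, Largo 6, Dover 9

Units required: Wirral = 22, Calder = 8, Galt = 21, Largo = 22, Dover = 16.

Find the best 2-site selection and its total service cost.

Choose South and East; total service cost 509.

With exactly 2 open, each post office uses its cheapest among the chosen.
{South, East}: Wirral→South 6·22=132, Calder→East 6·8=48, Galt→East 3·21=63, Largo→East 7·22=154, Dover→East 7·16=112. Service cost 509.
{North, South}: service cost 569
{South, West}: service cost 569
Among all 6 size-2 choices, {South, East} is lowest.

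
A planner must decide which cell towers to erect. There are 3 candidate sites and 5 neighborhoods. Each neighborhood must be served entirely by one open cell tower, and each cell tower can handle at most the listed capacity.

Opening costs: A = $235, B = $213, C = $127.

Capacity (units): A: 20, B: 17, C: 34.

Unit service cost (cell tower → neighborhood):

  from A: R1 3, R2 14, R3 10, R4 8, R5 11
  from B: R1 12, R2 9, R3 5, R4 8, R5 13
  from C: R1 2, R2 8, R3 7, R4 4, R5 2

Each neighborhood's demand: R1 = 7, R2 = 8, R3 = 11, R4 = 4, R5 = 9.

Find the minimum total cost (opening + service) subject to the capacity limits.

Open {B, C}: R1→C 2·7=14, R2→C 8·8=64, R3→B 5·11=55, R4→C 4·4=16, R5→C 2·9=18.
Loads: B carries 11/17, C carries 28/34. Service 167; fixed 340; total 507.
Next best feasible plan costs 523.

Minimum total cost: 507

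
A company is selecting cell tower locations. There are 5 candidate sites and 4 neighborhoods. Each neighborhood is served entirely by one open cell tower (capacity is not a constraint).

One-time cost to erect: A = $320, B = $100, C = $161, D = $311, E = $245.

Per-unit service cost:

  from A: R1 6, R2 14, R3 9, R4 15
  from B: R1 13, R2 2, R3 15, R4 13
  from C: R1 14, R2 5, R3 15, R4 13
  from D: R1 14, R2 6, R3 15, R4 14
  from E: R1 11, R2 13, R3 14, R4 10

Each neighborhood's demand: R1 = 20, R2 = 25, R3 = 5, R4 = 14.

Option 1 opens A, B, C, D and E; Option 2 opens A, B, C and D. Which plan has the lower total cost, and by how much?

Option 1: {A, B, C, D, E}: R1→A 6·20=120, R2→B 2·25=50, R3→A 9·5=45, R4→E 10·14=140. Service 355; fixed 1137; total 1492.
Option 2: {A, B, C, D}: R1→A 6·20=120, R2→B 2·25=50, R3→A 9·5=45, R4→B 13·14=182. Service 397; fixed 892; total 1289.
Difference: |1492 − 1289| = 203.

Option 2 is cheaper by 203.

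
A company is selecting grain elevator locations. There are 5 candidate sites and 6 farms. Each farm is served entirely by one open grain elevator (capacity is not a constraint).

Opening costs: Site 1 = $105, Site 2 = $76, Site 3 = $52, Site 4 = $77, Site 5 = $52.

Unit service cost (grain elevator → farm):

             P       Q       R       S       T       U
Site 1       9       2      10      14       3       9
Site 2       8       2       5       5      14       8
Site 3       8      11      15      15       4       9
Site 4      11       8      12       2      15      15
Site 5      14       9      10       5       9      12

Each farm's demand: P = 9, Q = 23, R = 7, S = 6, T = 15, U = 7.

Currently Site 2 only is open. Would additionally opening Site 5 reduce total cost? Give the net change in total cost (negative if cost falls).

Yes — net change −23 (cost falls by 23).

Current service cost with {Site 2}: 449.
Adding Site 5: each farm re-picks its cheapest; new service cost 374, saving 75.
Extra fixed cost: 52. Net change = 52 − 75 = -23.
(Totals: 525 → 502.)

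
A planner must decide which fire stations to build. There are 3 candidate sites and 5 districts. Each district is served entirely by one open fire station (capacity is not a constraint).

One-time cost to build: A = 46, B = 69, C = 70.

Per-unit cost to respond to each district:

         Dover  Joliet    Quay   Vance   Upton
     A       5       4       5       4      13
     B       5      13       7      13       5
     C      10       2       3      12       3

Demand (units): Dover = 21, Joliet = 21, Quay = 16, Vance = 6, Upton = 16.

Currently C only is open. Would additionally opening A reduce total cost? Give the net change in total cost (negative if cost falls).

Current service cost with {C}: 420.
Adding A: each district re-picks its cheapest; new service cost 267, saving 153.
Extra fixed cost: 46. Net change = 46 − 153 = -107.
(Totals: 490 → 383.)

Yes — net change −107 (cost falls by 107).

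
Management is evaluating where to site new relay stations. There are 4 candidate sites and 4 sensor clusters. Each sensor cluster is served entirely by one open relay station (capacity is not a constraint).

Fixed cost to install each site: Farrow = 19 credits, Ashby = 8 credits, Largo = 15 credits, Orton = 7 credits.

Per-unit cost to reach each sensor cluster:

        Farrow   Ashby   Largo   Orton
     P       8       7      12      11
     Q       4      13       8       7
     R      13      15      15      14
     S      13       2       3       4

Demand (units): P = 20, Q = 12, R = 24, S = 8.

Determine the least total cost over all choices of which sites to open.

For any fixed open set, each sensor cluster goes to its cheapest open site; total = fixed + service.
{Farrow, Ashby}: P→Ashby 7·20=140, Q→Farrow 4·12=48, R→Farrow 13·24=312, S→Ashby 2·8=16. Service 516; fixed 27; total 543.
{Farrow, Ashby, Orton}: service 516 + fixed 34 = 550
{Farrow, Ashby, Largo}: service 516 + fixed 42 = 558
{Farrow, Ashby, Largo, Orton}: service 516 + fixed 49 = 565
No other subset beats 543.

Minimum total cost: 543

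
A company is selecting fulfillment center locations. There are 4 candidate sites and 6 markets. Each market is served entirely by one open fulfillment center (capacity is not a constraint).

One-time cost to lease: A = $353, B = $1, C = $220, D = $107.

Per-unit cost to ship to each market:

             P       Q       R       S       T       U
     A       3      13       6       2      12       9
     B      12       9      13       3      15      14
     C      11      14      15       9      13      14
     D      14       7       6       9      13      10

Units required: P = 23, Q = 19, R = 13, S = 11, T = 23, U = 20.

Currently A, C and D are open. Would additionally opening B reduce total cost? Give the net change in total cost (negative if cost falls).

No — net change +1 (cost rises by 1).

Current service cost with {A, C, D}: 758.
Adding B: each market re-picks its cheapest; new service cost 758, saving 0.
Extra fixed cost: 1. Net change = 1 − 0 = 1.
(Totals: 1438 → 1439.)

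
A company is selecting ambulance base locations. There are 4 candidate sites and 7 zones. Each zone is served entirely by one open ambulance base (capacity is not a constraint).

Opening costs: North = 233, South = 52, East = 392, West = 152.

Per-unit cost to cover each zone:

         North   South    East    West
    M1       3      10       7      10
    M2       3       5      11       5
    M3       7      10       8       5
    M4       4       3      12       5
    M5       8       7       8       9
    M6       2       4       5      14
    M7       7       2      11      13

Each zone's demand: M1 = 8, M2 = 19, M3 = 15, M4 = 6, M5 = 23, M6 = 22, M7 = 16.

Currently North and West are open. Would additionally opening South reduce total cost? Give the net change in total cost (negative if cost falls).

Yes — net change −57 (cost falls by 57).

Current service cost with {North, West}: 520.
Adding South: each zone re-picks its cheapest; new service cost 411, saving 109.
Extra fixed cost: 52. Net change = 52 − 109 = -57.
(Totals: 905 → 848.)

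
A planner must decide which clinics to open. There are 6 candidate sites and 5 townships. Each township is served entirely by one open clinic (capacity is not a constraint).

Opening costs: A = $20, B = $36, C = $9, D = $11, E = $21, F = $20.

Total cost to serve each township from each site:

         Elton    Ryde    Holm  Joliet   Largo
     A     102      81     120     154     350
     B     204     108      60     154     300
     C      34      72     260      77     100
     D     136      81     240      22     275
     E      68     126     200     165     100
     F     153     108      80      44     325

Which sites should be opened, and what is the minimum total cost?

Open B, C and D; minimum total cost 344.

For any fixed open set, each township goes to its cheapest open site; total = fixed + service.
{B, C, D}: Elton→C 34, Ryde→C 72, Holm→B 60, Joliet→D 22, Largo→C 100. Service 288; fixed 56; total 344.
{C, D, F}: Elton→C 34, Ryde→C 72, Holm→F 80, Joliet→D 22, Largo→C 100. Service 308; fixed 40; total 348.
{C, F}: service 330 + fixed 29 = 359
{A, B, C, D, E, F}: Elton→C 34, Ryde→C 72, Holm→B 60, Joliet→D 22, Largo→C 100. Service 288; fixed 117; total 405.
No other subset beats 344.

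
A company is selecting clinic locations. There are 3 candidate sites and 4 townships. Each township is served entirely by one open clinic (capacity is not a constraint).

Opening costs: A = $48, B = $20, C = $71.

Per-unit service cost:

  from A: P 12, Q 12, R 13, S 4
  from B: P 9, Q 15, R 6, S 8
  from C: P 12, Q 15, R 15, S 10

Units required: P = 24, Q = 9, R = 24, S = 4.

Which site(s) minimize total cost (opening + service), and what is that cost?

For any fixed open set, each township goes to its cheapest open site; total = fixed + service.
{B}: P→B 9·24=216, Q→B 15·9=135, R→B 6·24=144, S→B 8·4=32. Service 527; fixed 20; total 547.
{A, B}: service 484 + fixed 68 = 552
{B, C}: P→B 9·24=216, Q→B 15·9=135, R→B 6·24=144, S→B 8·4=32. Service 527; fixed 91; total 618.
{A, B, C}: service 484 + fixed 139 = 623
(All 7 nonempty subsets were checked; B only is lowest.)

Open B only; minimum total cost 547.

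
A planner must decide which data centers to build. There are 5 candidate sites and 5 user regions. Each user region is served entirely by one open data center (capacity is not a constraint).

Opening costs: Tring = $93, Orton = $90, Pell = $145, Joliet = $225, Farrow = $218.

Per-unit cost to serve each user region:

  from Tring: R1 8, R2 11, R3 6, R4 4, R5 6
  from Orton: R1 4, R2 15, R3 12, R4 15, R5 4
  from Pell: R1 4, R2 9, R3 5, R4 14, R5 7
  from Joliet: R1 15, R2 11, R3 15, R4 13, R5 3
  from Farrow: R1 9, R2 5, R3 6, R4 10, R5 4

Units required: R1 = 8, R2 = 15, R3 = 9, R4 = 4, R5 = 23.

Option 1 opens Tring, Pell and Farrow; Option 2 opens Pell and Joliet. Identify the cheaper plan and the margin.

Option 2 is cheaper by 13.

Option 1: {Tring, Pell, Farrow}: R1→Pell 4·8=32, R2→Farrow 5·15=75, R3→Pell 5·9=45, R4→Tring 4·4=16, R5→Farrow 4·23=92. Service 260; fixed 456; total 716.
Option 2: {Pell, Joliet}: R1→Pell 4·8=32, R2→Pell 9·15=135, R3→Pell 5·9=45, R4→Joliet 13·4=52, R5→Joliet 3·23=69. Service 333; fixed 370; total 703.
Difference: |716 − 703| = 13.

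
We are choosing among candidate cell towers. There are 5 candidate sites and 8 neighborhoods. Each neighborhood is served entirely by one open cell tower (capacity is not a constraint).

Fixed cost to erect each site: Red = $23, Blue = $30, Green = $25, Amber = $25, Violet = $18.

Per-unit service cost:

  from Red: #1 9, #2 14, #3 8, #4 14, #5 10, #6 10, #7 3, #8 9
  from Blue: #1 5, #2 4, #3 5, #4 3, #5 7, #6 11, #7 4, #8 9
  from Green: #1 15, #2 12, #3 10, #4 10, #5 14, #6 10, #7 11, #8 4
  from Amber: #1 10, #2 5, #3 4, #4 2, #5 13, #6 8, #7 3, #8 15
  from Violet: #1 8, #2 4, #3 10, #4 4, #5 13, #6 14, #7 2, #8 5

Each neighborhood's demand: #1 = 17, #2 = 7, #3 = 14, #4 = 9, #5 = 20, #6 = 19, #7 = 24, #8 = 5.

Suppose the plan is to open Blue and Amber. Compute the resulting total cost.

Each neighborhood is assigned to its cheapest site among the open ones.
{Blue, Amber}: #1→Blue 5·17=85, #2→Blue 4·7=28, #3→Amber 4·14=56, #4→Amber 2·9=18, #5→Blue 7·20=140, #6→Amber 8·19=152, #7→Amber 3·24=72, #8→Blue 9·5=45. Service 596; fixed 55; total 651.

Total cost: 651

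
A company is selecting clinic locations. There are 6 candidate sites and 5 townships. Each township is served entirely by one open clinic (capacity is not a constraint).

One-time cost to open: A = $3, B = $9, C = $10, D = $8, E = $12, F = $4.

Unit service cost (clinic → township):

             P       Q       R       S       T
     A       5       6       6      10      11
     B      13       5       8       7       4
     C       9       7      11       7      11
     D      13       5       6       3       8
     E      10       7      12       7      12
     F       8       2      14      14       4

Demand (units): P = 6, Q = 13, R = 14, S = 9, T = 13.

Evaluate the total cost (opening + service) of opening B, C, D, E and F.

Each township is assigned to its cheapest site among the open ones.
{B, C, D, E, F}: P→F 8·6=48, Q→F 2·13=26, R→D 6·14=84, S→D 3·9=27, T→B 4·13=52. Service 237; fixed 43; total 280.

Total cost: 280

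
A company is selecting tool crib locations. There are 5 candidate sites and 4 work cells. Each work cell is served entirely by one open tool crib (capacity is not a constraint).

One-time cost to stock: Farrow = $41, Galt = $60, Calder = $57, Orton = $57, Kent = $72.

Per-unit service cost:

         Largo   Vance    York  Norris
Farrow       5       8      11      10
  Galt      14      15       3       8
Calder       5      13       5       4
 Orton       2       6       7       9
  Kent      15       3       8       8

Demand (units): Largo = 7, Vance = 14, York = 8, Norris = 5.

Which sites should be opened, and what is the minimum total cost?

For any fixed open set, each work cell goes to its cheapest open site; total = fixed + service.
{Orton}: Largo→Orton 2·7=14, Vance→Orton 6·14=84, York→Orton 7·8=56, Norris→Orton 9·5=45. Service 199; fixed 57; total 256.
{Calder, Kent}: Largo→Calder 5·7=35, Vance→Kent 3·14=42, York→Calder 5·8=40, Norris→Calder 4·5=20. Service 137; fixed 129; total 266.
{Calder, Orton}: Largo→Orton 2·7=14, Vance→Orton 6·14=84, York→Calder 5·8=40, Norris→Calder 4·5=20. Service 158; fixed 114; total 272.
{Farrow, Galt, Calder, Orton, Kent}: Largo→Orton 2·7=14, Vance→Kent 3·14=42, York→Galt 3·8=24, Norris→Calder 4·5=20. Service 100; fixed 287; total 387.
No other subset beats 256.

Open Orton only; minimum total cost 256.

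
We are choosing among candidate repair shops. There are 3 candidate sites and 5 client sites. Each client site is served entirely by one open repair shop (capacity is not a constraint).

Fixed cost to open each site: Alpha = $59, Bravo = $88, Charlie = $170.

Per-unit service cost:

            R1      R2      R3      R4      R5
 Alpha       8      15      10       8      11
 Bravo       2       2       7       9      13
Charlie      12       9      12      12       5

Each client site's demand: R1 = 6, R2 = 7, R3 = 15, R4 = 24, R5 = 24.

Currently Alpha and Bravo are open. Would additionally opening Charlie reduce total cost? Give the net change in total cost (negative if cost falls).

No — net change +26 (cost rises by 26).

Current service cost with {Alpha, Bravo}: 587.
Adding Charlie: each client site re-picks its cheapest; new service cost 443, saving 144.
Extra fixed cost: 170. Net change = 170 − 144 = 26.
(Totals: 734 → 760.)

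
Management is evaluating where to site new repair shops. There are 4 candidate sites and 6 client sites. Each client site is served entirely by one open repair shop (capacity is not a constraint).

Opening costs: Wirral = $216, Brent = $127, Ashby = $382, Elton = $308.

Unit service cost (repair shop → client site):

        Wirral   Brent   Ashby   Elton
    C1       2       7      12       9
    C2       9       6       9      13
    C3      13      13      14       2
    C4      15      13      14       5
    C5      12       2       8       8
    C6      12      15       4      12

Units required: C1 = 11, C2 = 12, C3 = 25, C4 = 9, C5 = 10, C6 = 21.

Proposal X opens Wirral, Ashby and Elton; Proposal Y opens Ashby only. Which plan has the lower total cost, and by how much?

Proposal Y is cheaper by 33.

Proposal X: {Wirral, Ashby, Elton}: C1→Wirral 2·11=22, C2→Wirral 9·12=108, C3→Elton 2·25=50, C4→Elton 5·9=45, C5→Ashby 8·10=80, C6→Ashby 4·21=84. Service 389; fixed 906; total 1295.
Proposal Y: {Ashby}: C1→Ashby 12·11=132, C2→Ashby 9·12=108, C3→Ashby 14·25=350, C4→Ashby 14·9=126, C5→Ashby 8·10=80, C6→Ashby 4·21=84. Service 880; fixed 382; total 1262.
Difference: |1295 − 1262| = 33.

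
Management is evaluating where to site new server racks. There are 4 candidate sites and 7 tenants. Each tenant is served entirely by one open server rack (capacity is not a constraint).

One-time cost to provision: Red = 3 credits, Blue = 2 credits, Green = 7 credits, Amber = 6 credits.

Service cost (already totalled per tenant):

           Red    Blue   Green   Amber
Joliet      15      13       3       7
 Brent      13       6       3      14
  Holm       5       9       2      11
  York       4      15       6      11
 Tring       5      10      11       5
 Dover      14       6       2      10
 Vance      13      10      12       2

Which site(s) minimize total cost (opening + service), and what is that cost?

For any fixed open set, each tenant goes to its cheapest open site; total = fixed + service.
{Green, Amber}: Joliet→Green 3, Brent→Green 3, Holm→Green 2, York→Green 6, Tring→Amber 5, Dover→Green 2, Vance→Amber 2. Service 23; fixed 13; total 36.
{Red, Green, Amber}: service 21 + fixed 16 = 37
{Blue, Green, Amber}: service 23 + fixed 15 = 38
{Red, Blue, Green, Amber}: service 21 + fixed 18 = 39
(All 15 nonempty subsets were checked; Green and Amber is lowest.)

Open Green and Amber; minimum total cost 36.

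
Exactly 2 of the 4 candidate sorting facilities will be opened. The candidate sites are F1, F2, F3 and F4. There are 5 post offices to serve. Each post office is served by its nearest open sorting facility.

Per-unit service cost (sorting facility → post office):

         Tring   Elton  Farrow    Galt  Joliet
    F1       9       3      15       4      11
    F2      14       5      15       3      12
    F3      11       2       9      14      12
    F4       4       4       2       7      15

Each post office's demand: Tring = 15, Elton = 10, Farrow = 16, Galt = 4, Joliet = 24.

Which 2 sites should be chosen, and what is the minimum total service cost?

With exactly 2 open, each post office uses its cheapest among the chosen.
{F1, F4}: Tring→F4 4·15=60, Elton→F1 3·10=30, Farrow→F4 2·16=32, Galt→F1 4·4=16, Joliet→F1 11·24=264. Service cost 402.
{F3, F4}: service cost 428
{F2, F4}: service cost 432
Among all 6 size-2 choices, {F1, F4} is lowest.

Choose F1 and F4; total service cost 402.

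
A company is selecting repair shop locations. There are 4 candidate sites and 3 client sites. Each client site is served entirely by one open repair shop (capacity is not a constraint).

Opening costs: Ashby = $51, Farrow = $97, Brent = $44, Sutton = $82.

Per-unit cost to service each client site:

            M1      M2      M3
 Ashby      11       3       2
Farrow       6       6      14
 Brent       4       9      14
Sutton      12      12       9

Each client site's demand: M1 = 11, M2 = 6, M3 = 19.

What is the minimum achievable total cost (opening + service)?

For any fixed open set, each client site goes to its cheapest open site; total = fixed + service.
{Ashby, Brent}: M1→Brent 4·11=44, M2→Ashby 3·6=18, M3→Ashby 2·19=38. Service 100; fixed 95; total 195.
{Ashby}: service 177 + fixed 51 = 228
{Ashby, Farrow}: service 122 + fixed 148 = 270
{Ashby, Farrow, Brent, Sutton}: M1→Brent 4·11=44, M2→Ashby 3·6=18, M3→Ashby 2·19=38. Service 100; fixed 274; total 374.
No other subset beats 195.

Minimum total cost: 195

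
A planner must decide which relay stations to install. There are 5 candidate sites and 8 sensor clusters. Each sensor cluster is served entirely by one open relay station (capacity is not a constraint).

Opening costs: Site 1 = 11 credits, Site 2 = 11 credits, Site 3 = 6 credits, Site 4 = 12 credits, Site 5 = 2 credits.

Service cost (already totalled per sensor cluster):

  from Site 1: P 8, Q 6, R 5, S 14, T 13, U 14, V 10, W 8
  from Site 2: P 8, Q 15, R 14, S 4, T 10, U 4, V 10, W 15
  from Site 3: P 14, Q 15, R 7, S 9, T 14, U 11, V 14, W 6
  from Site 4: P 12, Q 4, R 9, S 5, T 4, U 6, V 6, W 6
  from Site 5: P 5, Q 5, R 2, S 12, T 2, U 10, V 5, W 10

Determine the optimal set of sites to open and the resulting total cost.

Open Site 4 and Site 5; minimum total cost 49.

For any fixed open set, each sensor cluster goes to its cheapest open site; total = fixed + service.
{Site 4, Site 5}: P→Site 5 5, Q→Site 4 4, R→Site 5 2, S→Site 4 5, T→Site 5 2, U→Site 4 6, V→Site 5 5, W→Site 4 6. Service 35; fixed 14; total 49.
{Site 2, Site 5}: P→Site 5 5, Q→Site 5 5, R→Site 5 2, S→Site 2 4, T→Site 5 2, U→Site 2 4, V→Site 5 5, W→Site 5 10. Service 37; fixed 13; total 50.
{Site 2, Site 3, Site 5}: service 33 + fixed 19 = 52
{Site 1, Site 2, Site 3, Site 4, Site 5}: P→Site 5 5, Q→Site 4 4, R→Site 5 2, S→Site 2 4, T→Site 5 2, U→Site 2 4, V→Site 5 5, W→Site 3 6. Service 32; fixed 42; total 74.
No other subset beats 49.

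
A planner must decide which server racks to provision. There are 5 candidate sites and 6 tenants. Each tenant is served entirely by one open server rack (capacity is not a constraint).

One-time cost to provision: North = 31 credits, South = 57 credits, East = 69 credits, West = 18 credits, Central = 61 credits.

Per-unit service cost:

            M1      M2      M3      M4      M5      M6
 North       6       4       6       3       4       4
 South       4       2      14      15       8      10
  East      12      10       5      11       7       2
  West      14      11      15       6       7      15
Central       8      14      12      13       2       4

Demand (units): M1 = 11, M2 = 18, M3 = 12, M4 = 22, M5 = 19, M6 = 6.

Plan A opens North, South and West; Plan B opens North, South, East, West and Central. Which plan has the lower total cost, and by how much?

Plan A is cheaper by 68.

Plan A: {North, South, West}: M1→South 4·11=44, M2→South 2·18=36, M3→North 6·12=72, M4→North 3·22=66, M5→North 4·19=76, M6→North 4·6=24. Service 318; fixed 106; total 424.
Plan B: {North, South, East, West, Central}: M1→South 4·11=44, M2→South 2·18=36, M3→East 5·12=60, M4→North 3·22=66, M5→Central 2·19=38, M6→East 2·6=12. Service 256; fixed 236; total 492.
Difference: |424 − 492| = 68.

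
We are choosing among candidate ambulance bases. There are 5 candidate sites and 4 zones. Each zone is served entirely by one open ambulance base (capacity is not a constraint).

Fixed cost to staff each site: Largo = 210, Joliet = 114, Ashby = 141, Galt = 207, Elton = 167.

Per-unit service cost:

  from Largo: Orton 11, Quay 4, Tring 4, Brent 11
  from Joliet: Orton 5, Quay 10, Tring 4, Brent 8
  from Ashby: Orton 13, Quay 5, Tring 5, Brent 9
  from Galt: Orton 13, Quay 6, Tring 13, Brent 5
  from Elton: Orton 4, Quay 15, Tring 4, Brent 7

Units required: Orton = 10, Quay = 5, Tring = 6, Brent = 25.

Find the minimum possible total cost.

For any fixed open set, each zone goes to its cheapest open site; total = fixed + service.
{Joliet}: Orton→Joliet 5·10=50, Quay→Joliet 10·5=50, Tring→Joliet 4·6=24, Brent→Joliet 8·25=200. Service 324; fixed 114; total 438.
{Elton}: service 314 + fixed 167 = 481
{Joliet, Galt}: service 229 + fixed 321 = 550
{Largo, Joliet, Ashby, Galt, Elton}: service 209 + fixed 839 = 1048
No other subset beats 438.

Minimum total cost: 438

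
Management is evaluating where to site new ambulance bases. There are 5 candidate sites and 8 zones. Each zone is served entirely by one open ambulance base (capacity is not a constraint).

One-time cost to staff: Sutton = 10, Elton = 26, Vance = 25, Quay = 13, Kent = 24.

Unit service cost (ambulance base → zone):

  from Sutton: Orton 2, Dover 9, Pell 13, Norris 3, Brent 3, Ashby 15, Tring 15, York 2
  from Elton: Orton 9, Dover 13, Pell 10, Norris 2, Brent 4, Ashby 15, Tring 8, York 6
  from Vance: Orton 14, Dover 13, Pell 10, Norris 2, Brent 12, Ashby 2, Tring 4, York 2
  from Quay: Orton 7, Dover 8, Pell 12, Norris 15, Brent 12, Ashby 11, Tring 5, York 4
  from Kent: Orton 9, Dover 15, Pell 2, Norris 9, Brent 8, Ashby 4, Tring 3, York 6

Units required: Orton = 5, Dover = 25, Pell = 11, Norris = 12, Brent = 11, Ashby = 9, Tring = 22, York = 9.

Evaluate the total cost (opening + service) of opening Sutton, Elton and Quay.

Each zone is assigned to its cheapest site among the open ones.
{Sutton, Elton, Quay}: Orton→Sutton 2·5=10, Dover→Quay 8·25=200, Pell→Elton 10·11=110, Norris→Elton 2·12=24, Brent→Sutton 3·11=33, Ashby→Quay 11·9=99, Tring→Quay 5·22=110, York→Sutton 2·9=18. Service 604; fixed 49; total 653.

Total cost: 653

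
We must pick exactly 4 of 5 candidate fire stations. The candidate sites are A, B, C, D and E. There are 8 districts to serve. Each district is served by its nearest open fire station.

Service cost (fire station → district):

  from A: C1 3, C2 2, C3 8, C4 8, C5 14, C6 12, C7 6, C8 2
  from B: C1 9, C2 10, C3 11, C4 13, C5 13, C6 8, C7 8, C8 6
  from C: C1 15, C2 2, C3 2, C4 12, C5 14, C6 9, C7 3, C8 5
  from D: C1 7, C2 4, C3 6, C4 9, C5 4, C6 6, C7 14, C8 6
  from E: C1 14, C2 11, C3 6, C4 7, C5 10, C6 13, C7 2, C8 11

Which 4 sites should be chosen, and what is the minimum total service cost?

Choose A, C, D and E; total service cost 28.

With exactly 4 open, each district uses its cheapest among the chosen.
{A, C, D, E}: C1→A 3, C2→A 2, C3→C 2, C4→E 7, C5→D 4, C6→D 6, C7→E 2, C8→A 2. Service cost 28.
{A, B, C, D}: service cost 30
{A, B, D, E}: service cost 32
Among all 5 size-4 choices, {A, C, D, E} is lowest.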